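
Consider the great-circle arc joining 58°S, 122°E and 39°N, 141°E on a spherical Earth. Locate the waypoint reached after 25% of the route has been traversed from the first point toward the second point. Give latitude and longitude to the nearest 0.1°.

Convert each endpoint to a unit vector on the sphere (x = cos φ cos λ, y = cos φ sin λ, z = sin φ).
The central angle between the endpoints is δ = arccos(p₁·p₂) ≈ 1.716 rad (98.3°).
Interpolate at f = 0.25 with slerp weights a = sin((1−f)δ)/sin δ ≈ 0.970, b = sin(fδ)/sin δ ≈ 0.420.
p = a·p₁ + b·p₂ ≈ (-0.526, 0.641, -0.558); φ = arcsin(p_z) ≈ -33.93°, λ = atan2(p_y, p_x) ≈ 129.36°.

≈ 33.9°S, 129.4°E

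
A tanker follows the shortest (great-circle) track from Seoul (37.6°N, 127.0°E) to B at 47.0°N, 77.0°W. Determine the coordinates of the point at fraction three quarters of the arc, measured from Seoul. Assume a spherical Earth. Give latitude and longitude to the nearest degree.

≈ 68°N, 97°W

Write both endpoints as unit vectors p₁, p₂ with components (cos φ cos λ, cos φ sin λ, sin φ).
The central angle between the endpoints is δ = arccos(p₁·p₂) ≈ 1.618 rad (92.7°).
Interpolate at f = 3/4 with slerp weights a = sin((1−f)δ)/sin δ ≈ 0.394, b = sin(fδ)/sin δ ≈ 0.938.
p = a·p₁ + b·p₂ ≈ (-0.044, -0.374, 0.926); φ = arcsin(p_z) ≈ 67.88°, λ = atan2(p_y, p_x) ≈ -96.71°.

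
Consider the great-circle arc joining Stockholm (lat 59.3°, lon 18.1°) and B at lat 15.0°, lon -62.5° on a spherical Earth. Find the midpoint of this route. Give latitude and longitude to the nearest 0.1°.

The haversine formula gives a central angle δ ≈ 1.263 rad (72.4°) between the endpoints.
Interpolate at f = 1/2 with slerp weights a = sin((1−f)δ)/sin δ ≈ 0.619, b = sin(fδ)/sin δ ≈ 0.619.
p = a·p₁ + b·p₂ ≈ (0.577, -0.432, 0.693); φ = arcsin(p_z) ≈ 43.86°, λ = atan2(p_y, p_x) ≈ -36.86°.

≈ lat 43.9°, lon -36.9°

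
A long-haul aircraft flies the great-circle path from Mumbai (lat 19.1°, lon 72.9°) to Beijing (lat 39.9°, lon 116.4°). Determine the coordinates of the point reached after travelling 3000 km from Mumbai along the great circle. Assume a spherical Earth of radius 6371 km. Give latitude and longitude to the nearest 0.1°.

≈ lat 34.1°, lon 98.2°

Write both endpoints as unit vectors p₁, p₂ with components (cos φ cos λ, cos φ sin λ, sin φ).
The central angle between the endpoints is δ = arccos(p₁·p₂) ≈ 0.744 rad (42.6°). The total great-circle distance is δ·R ≈ 0.744 × 6371 ≈ 4740 km, so the target fraction is f = 3000/4740 ≈ 0.633.
Interpolate at f ≈ 0.633 with slerp weights a = sin((1−f)δ)/sin δ ≈ 0.398, b = sin(fδ)/sin δ ≈ 0.670.
p = a·p₁ + b·p₂ ≈ (-0.118, 0.820, 0.560); φ = arcsin(p_z) ≈ 34.06°, λ = atan2(p_y, p_x) ≈ 98.18°.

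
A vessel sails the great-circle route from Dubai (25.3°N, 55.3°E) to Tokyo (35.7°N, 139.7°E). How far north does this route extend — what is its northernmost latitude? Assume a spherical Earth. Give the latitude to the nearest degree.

The great circle lies in the plane with unit normal n̂ = (p₁ × p₂)/|p₁ × p₂|.
Here n̂_z ≈ +0.772; the vertex latitude is φ_max = arccos|n̂_z| ≈ 39.5°.
Check via Clairaut: cos φ_max = |cos φ₁| · sin C = cos(25.3°)·sin(58.6°) ≈ 0.772, again giving ≈ 39.5°.

≈ 40°N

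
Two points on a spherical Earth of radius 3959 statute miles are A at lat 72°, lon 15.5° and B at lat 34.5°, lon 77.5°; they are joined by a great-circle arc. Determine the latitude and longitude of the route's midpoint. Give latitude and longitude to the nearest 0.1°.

The haversine formula gives a central angle δ ≈ 0.852 rad (48.8°) between the endpoints.
Interpolate at f = 1/2 with slerp weights a = sin((1−f)δ)/sin δ ≈ 0.549, b = sin(fδ)/sin δ ≈ 0.549.
p = a·p₁ + b·p₂ ≈ (0.261, 0.487, 0.833); φ = arcsin(p_z) ≈ 56.43°, λ = atan2(p_y, p_x) ≈ 61.78°.

≈ lat 56.4°, lon 61.8°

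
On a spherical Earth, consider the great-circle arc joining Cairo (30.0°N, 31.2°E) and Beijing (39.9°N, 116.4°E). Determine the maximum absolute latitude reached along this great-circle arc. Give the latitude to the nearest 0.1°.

≈ 44.4°N

The great circle lies in the plane with unit normal n̂ = (p₁ × p₂)/|p₁ × p₂|.
Here n̂_z ≈ +0.715; the vertex latitude is φ_max = arccos|n̂_z| ≈ 44.4°.
Check via Clairaut: cos φ_max = |cos φ₁| · sin C = cos(30.0°)·sin(55.6°) ≈ 0.715, again giving ≈ 44.4°.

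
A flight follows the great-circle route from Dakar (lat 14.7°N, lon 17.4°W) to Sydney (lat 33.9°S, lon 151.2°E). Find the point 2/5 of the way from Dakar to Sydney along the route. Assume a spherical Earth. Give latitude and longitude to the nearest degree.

Convert each endpoint to a unit vector on the sphere (x = cos φ cos λ, y = cos φ sin λ, z = sin φ).
The central angle between the endpoints is δ = arccos(p₁·p₂) ≈ 2.761 rad (158.2°).
Interpolate at f = 2/5 with slerp weights a = sin((1−f)δ)/sin δ ≈ 2.684, b = sin(fδ)/sin δ ≈ 2.406.
p = a·p₁ + b·p₂ ≈ (0.727, 0.186, -0.661); φ = arcsin(p_z) ≈ -41.37°, λ = atan2(p_y, p_x) ≈ 14.34°.

≈ lat 41°S, lon 14°E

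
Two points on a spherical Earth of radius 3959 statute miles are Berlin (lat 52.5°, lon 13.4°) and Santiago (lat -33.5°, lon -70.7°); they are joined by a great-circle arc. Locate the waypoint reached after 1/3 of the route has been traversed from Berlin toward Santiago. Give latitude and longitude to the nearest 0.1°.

From cos δ = sin φ₁ sin φ₂ + cos φ₁ cos φ₂ cos Δλ, the central angle is δ ≈ 1.967 rad (112.7°).
Interpolate at f = 1/3 with slerp weights a = sin((1−f)δ)/sin δ ≈ 1.048, b = sin(fδ)/sin δ ≈ 0.661.
p = a·p₁ + b·p₂ ≈ (0.802, -0.372, 0.466); φ = arcsin(p_z) ≈ 27.80°, λ = atan2(p_y, p_x) ≈ -24.89°.

≈ lat 27.8°, lon -24.9°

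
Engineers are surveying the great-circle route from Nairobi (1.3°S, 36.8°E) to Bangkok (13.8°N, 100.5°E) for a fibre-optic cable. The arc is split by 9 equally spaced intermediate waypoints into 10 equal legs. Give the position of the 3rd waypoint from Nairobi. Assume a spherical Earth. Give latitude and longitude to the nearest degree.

Convert each endpoint to a unit vector on the sphere (x = cos φ cos λ, y = cos φ sin λ, z = sin φ).
The central angle between the endpoints is δ = arccos(p₁·p₂) ≈ 1.132 rad (64.9°).
Interpolate at f = 3/10 with slerp weights a = sin((1−f)δ)/sin δ ≈ 0.787, b = sin(fδ)/sin δ ≈ 0.368.
p = a·p₁ + b·p₂ ≈ (0.565, 0.822, 0.070); φ = arcsin(p_z) ≈ 4.01°, λ = atan2(p_y, p_x) ≈ 55.53°.

≈ 4°N, 56°E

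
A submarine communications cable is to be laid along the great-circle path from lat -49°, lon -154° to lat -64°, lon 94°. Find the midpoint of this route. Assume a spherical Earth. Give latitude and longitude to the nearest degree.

The haversine formula gives a central angle δ ≈ 0.964 rad (55.2°) between the endpoints.
Interpolate at f = 1/2 with slerp weights a = sin((1−f)δ)/sin δ ≈ 0.564, b = sin(fδ)/sin δ ≈ 0.564.
p = a·p₁ + b·p₂ ≈ (-0.350, 0.084, -0.933); φ = arcsin(p_z) ≈ -68.90°, λ = atan2(p_y, p_x) ≈ 166.43°.

≈ lat -69°, lon 166°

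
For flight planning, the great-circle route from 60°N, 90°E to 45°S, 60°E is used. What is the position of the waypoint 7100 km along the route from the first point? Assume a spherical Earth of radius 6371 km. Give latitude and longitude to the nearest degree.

≈ 2°S, 71°E

Convert each endpoint to a unit vector on the sphere (x = cos φ cos λ, y = cos φ sin λ, z = sin φ).
The central angle between the endpoints is δ = arccos(p₁·p₂) ≈ 1.882 rad (107.8°). The total great-circle distance is δ·R ≈ 1.882 × 6371 ≈ 11990 km, so the target fraction is f = 7100/11990 ≈ 0.592.
Interpolate at f ≈ 0.592 with slerp weights a = sin((1−f)δ)/sin δ ≈ 0.729, b = sin(fδ)/sin δ ≈ 0.943.
p = a·p₁ + b·p₂ ≈ (0.333, 0.942, -0.035); φ = arcsin(p_z) ≈ -2.01°, λ = atan2(p_y, p_x) ≈ 70.51°.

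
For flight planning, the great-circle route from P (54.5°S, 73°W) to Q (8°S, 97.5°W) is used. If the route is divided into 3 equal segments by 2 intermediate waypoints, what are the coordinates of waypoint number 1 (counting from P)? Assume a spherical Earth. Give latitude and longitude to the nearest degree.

≈ (40°S, 85°W)

The haversine formula gives a central angle δ ≈ 0.881 rad (50.5°) between the endpoints.
Interpolate at f = 1/3 with slerp weights a = sin((1−f)δ)/sin δ ≈ 0.718, b = sin(fδ)/sin δ ≈ 0.375.
p = a·p₁ + b·p₂ ≈ (0.073, -0.767, -0.637); φ = arcsin(p_z) ≈ -39.57°, λ = atan2(p_y, p_x) ≈ -84.53°.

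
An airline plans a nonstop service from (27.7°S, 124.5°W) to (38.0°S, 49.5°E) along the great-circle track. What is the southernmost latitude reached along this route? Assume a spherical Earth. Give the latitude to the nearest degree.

≈ 85°S

The great circle lies in the plane with unit normal n̂ = (p₁ × p₂)/|p₁ × p₂|.
Here n̂_z ≈ +0.080; the vertex latitude is φ_max = arccos|n̂_z| ≈ 85.4°.
Check via Clairaut: cos φ_max = |cos φ₁| · sin C = cos(27.7°)·sin(174.8°) ≈ 0.080, again giving ≈ 85.4°.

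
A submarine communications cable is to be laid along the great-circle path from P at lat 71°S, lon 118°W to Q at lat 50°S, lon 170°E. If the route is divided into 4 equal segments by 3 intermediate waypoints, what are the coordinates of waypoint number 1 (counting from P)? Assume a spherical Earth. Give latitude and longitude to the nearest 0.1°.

≈ lat 69.7°S, lon 146.2°W

The haversine formula gives a central angle δ ≈ 0.662 rad (37.9°) between the endpoints.
Interpolate at f = 1/4 with slerp weights a = sin((1−f)δ)/sin δ ≈ 0.775, b = sin(fδ)/sin δ ≈ 0.268.
p = a·p₁ + b·p₂ ≈ (-0.288, -0.193, -0.938); φ = arcsin(p_z) ≈ -69.72°, λ = atan2(p_y, p_x) ≈ -146.20°.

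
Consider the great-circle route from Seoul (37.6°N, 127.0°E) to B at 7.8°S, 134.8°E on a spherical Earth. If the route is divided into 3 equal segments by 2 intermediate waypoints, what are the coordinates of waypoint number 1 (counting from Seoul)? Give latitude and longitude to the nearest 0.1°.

≈ 22.5°N, 130.1°E

Convert each endpoint to a unit vector on the sphere (x = cos φ cos λ, y = cos φ sin λ, z = sin φ).
The central angle between the endpoints is δ = arccos(p₁·p₂) ≈ 0.803 rad (46.0°).
Interpolate at f = 1/3 with slerp weights a = sin((1−f)δ)/sin δ ≈ 0.709, b = sin(fδ)/sin δ ≈ 0.368.
p = a·p₁ + b·p₂ ≈ (-0.595, 0.707, 0.383); φ = arcsin(p_z) ≈ 22.50°, λ = atan2(p_y, p_x) ≈ 130.07°.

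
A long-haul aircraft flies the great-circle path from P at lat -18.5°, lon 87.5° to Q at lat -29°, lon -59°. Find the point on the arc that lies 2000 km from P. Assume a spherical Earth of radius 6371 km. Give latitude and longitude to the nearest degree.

Convert each endpoint to a unit vector on the sphere (x = cos φ cos λ, y = cos φ sin λ, z = sin φ).
The central angle between the endpoints is δ = arccos(p₁·p₂) ≈ 2.139 rad (122.5°). The total great-circle distance is δ·R ≈ 2.139 × 6371 ≈ 13625 km, so the target fraction is f = 2000/13625 ≈ 0.147.
Interpolate at f ≈ 0.147 with slerp weights a = sin((1−f)δ)/sin δ ≈ 1.148, b = sin(fδ)/sin δ ≈ 0.366.
p = a·p₁ + b·p₂ ≈ (0.212, 0.813, -0.542); φ = arcsin(p_z) ≈ -32.81°, λ = atan2(p_y, p_x) ≈ 75.36°.

≈ lat -33°, lon 75°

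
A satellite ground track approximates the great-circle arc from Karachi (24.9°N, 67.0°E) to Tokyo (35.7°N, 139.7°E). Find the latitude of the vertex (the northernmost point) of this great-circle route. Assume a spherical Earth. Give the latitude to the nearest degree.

≈ 37°N

The great circle lies in the plane with unit normal n̂ = (p₁ × p₂)/|p₁ × p₂|.
Here n̂_z ≈ +0.794; the vertex latitude is φ_max = arccos|n̂_z| ≈ 37.4°.
Check via Clairaut: cos φ_max = |cos φ₁| · sin C = cos(24.9°)·sin(61.1°) ≈ 0.794, again giving ≈ 37.4°.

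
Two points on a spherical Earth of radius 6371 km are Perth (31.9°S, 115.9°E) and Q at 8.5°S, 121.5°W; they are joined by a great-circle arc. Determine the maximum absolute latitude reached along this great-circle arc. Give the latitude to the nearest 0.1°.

≈ 40.3°S

The great circle lies in the plane with unit normal n̂ = (p₁ × p₂)/|p₁ × p₂|.
Here n̂_z ≈ +0.763; the vertex latitude is φ_max = arccos|n̂_z| ≈ 40.3°.
Check via Clairaut: cos φ_max = |cos φ₁| · sin C = cos(31.9°)·sin(116.0°) ≈ 0.763, again giving ≈ 40.3°.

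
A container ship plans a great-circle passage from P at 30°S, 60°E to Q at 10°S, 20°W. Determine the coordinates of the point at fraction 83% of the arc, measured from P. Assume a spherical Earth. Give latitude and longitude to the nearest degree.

Write both endpoints as unit vectors p₁, p₂ with components (cos φ cos λ, cos φ sin λ, sin φ).
The central angle between the endpoints is δ = arccos(p₁·p₂) ≈ 1.334 rad (76.4°).
Interpolate at f = 0.83 with slerp weights a = sin((1−f)δ)/sin δ ≈ 0.231, b = sin(fδ)/sin δ ≈ 0.920.
p = a·p₁ + b·p₂ ≈ (0.952, -0.136, -0.275); φ = arcsin(p_z) ≈ -15.99°, λ = atan2(p_y, p_x) ≈ -8.16°.

≈ 16°S, 8°W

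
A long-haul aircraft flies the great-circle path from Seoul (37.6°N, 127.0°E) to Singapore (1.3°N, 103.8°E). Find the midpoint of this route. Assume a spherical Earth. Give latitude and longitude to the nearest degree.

The haversine formula gives a central angle δ ≈ 0.735 rad (42.1°) between the endpoints.
Interpolate at f = 1/2 with slerp weights a = sin((1−f)δ)/sin δ ≈ 0.536, b = sin(fδ)/sin δ ≈ 0.536.
p = a·p₁ + b·p₂ ≈ (-0.383, 0.859, 0.339); φ = arcsin(p_z) ≈ 19.82°, λ = atan2(p_y, p_x) ≈ 114.04°.

≈ 20°N, 114°E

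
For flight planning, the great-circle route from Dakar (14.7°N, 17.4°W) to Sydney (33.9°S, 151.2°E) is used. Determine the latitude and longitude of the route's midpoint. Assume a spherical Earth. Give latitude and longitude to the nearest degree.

The haversine formula gives a central angle δ ≈ 2.761 rad (158.2°) between the endpoints.
Interpolate at f = 1/2 with slerp weights a = sin((1−f)δ)/sin δ ≈ 2.645, b = sin(fδ)/sin δ ≈ 2.645.
p = a·p₁ + b·p₂ ≈ (0.518, 0.293, -0.804); φ = arcsin(p_z) ≈ -53.52°, λ = atan2(p_y, p_x) ≈ 29.48°.

≈ 54°S, 29°E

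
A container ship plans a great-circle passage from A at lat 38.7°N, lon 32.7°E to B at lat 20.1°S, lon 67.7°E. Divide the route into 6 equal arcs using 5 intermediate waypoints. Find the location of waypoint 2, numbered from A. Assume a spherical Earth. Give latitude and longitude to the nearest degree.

The haversine formula gives a central angle δ ≈ 1.175 rad (67.3°) between the endpoints.
Interpolate at f = 2/6 with slerp weights a = sin((1−f)δ)/sin δ ≈ 0.765, b = sin(fδ)/sin δ ≈ 0.414.
p = a·p₁ + b·p₂ ≈ (0.650, 0.682, 0.336); φ = arcsin(p_z) ≈ 19.63°, λ = atan2(p_y, p_x) ≈ 46.39°.

≈ lat 20°N, lon 46°E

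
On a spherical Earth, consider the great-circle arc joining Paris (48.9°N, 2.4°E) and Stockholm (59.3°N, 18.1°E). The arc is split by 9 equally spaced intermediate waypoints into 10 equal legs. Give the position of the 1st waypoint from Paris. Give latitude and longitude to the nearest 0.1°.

Write both endpoints as unit vectors p₁, p₂ with components (cos φ cos λ, cos φ sin λ, sin φ).
The central angle between the endpoints is δ = arccos(p₁·p₂) ≈ 0.241 rad (13.8°).
Interpolate at f = 1/10 with slerp weights a = sin((1−f)δ)/sin δ ≈ 0.902, b = sin(fδ)/sin δ ≈ 0.101.
p = a·p₁ + b·p₂ ≈ (0.641, 0.041, 0.766); φ = arcsin(p_z) ≈ 50.02°, λ = atan2(p_y, p_x) ≈ 3.64°.

≈ (50.0°N, 3.6°E)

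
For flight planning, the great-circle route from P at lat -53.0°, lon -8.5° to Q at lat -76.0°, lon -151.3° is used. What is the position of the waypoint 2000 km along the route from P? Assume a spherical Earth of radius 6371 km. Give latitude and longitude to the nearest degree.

Write both endpoints as unit vectors p₁, p₂ with components (cos φ cos λ, cos φ sin λ, sin φ).
The central angle between the endpoints is δ = arccos(p₁·p₂) ≈ 0.851 rad (48.8°). The total great-circle distance is δ·R ≈ 0.851 × 6371 ≈ 5424 km, so the target fraction is f = 2000/5424 ≈ 0.369.
Interpolate at f ≈ 0.369 with slerp weights a = sin((1−f)δ)/sin δ ≈ 0.681, b = sin(fδ)/sin δ ≈ 0.411.
p = a·p₁ + b·p₂ ≈ (0.318, -0.108, -0.942); φ = arcsin(p_z) ≈ -70.37°, λ = atan2(p_y, p_x) ≈ -18.80°.

≈ lat -70°, lon -19°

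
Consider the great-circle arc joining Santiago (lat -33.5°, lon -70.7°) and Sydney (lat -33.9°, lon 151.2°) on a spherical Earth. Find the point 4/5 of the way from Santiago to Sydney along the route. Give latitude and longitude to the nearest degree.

From cos δ = sin φ₁ sin φ₂ + cos φ₁ cos φ₂ cos Δλ, the central angle is δ ≈ 1.780 rad (102.0°).
Interpolate at f = 4/5 with slerp weights a = sin((1−f)δ)/sin δ ≈ 0.356, b = sin(fδ)/sin δ ≈ 1.011.
p = a·p₁ + b·p₂ ≈ (-0.637, 0.124, -0.761); φ = arcsin(p_z) ≈ -49.51°, λ = atan2(p_y, p_x) ≈ 168.99°.

≈ lat -50°, lon 169°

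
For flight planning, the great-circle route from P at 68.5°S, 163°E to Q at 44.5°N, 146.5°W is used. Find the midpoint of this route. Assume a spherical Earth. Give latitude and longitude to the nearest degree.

Write both endpoints as unit vectors p₁, p₂ with components (cos φ cos λ, cos φ sin λ, sin φ).
The central angle between the endpoints is δ = arccos(p₁·p₂) ≈ 2.078 rad (119.1°).
Interpolate at f = 1/2 with slerp weights a = sin((1−f)δ)/sin δ ≈ 0.986, b = sin(fδ)/sin δ ≈ 0.986.
p = a·p₁ + b·p₂ ≈ (-0.932, -0.283, -0.226); φ = arcsin(p_z) ≈ -13.08°, λ = atan2(p_y, p_x) ≈ -163.14°.

≈ 13°S, 163°W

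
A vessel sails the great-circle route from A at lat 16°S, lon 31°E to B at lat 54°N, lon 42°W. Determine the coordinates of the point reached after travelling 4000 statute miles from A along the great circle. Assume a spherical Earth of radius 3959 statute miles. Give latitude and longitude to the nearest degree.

≈ lat 32°N, lon 3°W

Convert each endpoint to a unit vector on the sphere (x = cos φ cos λ, y = cos φ sin λ, z = sin φ).
The central angle between the endpoints is δ = arccos(p₁·p₂) ≈ 1.629 rad (93.3°). The total great-circle distance is δ·R ≈ 1.629 × 3959 ≈ 6448 mi, so the target fraction is f = 4000/6448 ≈ 0.620.
Interpolate at f ≈ 0.620 with slerp weights a = sin((1−f)δ)/sin δ ≈ 0.581, b = sin(fδ)/sin δ ≈ 0.848.
p = a·p₁ + b·p₂ ≈ (0.849, -0.046, 0.526); φ = arcsin(p_z) ≈ 31.76°, λ = atan2(p_y, p_x) ≈ -3.12°.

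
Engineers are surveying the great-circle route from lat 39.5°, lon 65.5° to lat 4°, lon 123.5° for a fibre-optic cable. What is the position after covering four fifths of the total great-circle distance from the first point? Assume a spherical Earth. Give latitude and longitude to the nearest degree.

Write both endpoints as unit vectors p₁, p₂ with components (cos φ cos λ, cos φ sin λ, sin φ).
The central angle between the endpoints is δ = arccos(p₁·p₂) ≈ 1.101 rad (63.1°).
Interpolate at f = 4/5 with slerp weights a = sin((1−f)δ)/sin δ ≈ 0.245, b = sin(fδ)/sin δ ≈ 0.865.
p = a·p₁ + b·p₂ ≈ (-0.398, 0.892, 0.216); φ = arcsin(p_z) ≈ 12.49°, λ = atan2(p_y, p_x) ≈ 114.05°.

≈ lat 12°, lon 114°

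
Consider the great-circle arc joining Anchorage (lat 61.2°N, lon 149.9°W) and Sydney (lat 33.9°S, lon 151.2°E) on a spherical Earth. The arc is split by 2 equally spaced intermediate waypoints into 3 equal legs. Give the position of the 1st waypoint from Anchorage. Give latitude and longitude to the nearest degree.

From cos δ = sin φ₁ sin φ₂ + cos φ₁ cos φ₂ cos Δλ, the central angle is δ ≈ 1.857 rad (106.4°).
Interpolate at f = 1/3 with slerp weights a = sin((1−f)δ)/sin δ ≈ 0.985, b = sin(fδ)/sin δ ≈ 0.605.
p = a·p₁ + b·p₂ ≈ (-0.850, 0.004, 0.526); φ = arcsin(p_z) ≈ 31.73°, λ = atan2(p_y, p_x) ≈ 179.74°.

≈ lat 32°N, lon 180°E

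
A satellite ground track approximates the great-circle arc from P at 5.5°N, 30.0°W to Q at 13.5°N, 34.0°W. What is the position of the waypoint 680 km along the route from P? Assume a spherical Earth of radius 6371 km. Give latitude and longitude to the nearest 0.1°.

Convert each endpoint to a unit vector on the sphere (x = cos φ cos λ, y = cos φ sin λ, z = sin φ).
The central angle between the endpoints is δ = arccos(p₁·p₂) ≈ 0.156 rad (8.9°). The total great-circle distance is δ·R ≈ 0.156 × 6371 ≈ 992 km, so the target fraction is f = 680/992 ≈ 0.686.
Interpolate at f ≈ 0.686 with slerp weights a = sin((1−f)δ)/sin δ ≈ 0.315, b = sin(fδ)/sin δ ≈ 0.687.
p = a·p₁ + b·p₂ ≈ (0.826, -0.531, 0.191); φ = arcsin(p_z) ≈ 10.99°, λ = atan2(p_y, p_x) ≈ -32.72°.

≈ 11.0°N, 32.7°W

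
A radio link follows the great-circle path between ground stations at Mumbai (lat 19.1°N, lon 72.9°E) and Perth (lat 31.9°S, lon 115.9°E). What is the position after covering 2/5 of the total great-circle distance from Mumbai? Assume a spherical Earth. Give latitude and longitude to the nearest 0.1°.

From cos δ = sin φ₁ sin φ₂ + cos φ₁ cos φ₂ cos Δλ, the central angle is δ ≈ 1.144 rad (65.6°).
Interpolate at f = 2/5 with slerp weights a = sin((1−f)δ)/sin δ ≈ 0.696, b = sin(fδ)/sin δ ≈ 0.485.
p = a·p₁ + b·p₂ ≈ (0.013, 0.999, -0.029); φ = arcsin(p_z) ≈ -1.64°, λ = atan2(p_y, p_x) ≈ 89.23°.

≈ lat 1.6°S, lon 89.2°E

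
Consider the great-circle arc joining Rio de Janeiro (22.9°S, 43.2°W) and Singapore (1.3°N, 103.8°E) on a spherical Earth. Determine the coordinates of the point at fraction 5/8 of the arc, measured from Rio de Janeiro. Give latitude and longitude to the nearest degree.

≈ 27°S, 57°E

Write both endpoints as unit vectors p₁, p₂ with components (cos φ cos λ, cos φ sin λ, sin φ).
The central angle between the endpoints is δ = arccos(p₁·p₂) ≈ 2.467 rad (141.4°).
Interpolate at f = 5/8 with slerp weights a = sin((1−f)δ)/sin δ ≈ 1.280, b = sin(fδ)/sin δ ≈ 1.601.
p = a·p₁ + b·p₂ ≈ (0.477, 0.748, -0.462); φ = arcsin(p_z) ≈ -27.49°, λ = atan2(p_y, p_x) ≈ 57.44°.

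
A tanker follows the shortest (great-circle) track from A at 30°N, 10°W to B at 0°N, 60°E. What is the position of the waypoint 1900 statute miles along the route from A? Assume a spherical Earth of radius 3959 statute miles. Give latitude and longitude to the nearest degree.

From cos δ = sin φ₁ sin φ₂ + cos φ₁ cos φ₂ cos Δλ, the central angle is δ ≈ 1.270 rad (72.8°). The total great-circle distance is δ·R ≈ 1.270 × 3959 ≈ 5028 mi, so the target fraction is f = 1900/5028 ≈ 0.378.
Interpolate at f ≈ 0.378 with slerp weights a = sin((1−f)δ)/sin δ ≈ 0.744, b = sin(fδ)/sin δ ≈ 0.483.
p = a·p₁ + b·p₂ ≈ (0.876, 0.307, 0.372); φ = arcsin(p_z) ≈ 21.83°, λ = atan2(p_y, p_x) ≈ 19.30°.

≈ 22°N, 19°E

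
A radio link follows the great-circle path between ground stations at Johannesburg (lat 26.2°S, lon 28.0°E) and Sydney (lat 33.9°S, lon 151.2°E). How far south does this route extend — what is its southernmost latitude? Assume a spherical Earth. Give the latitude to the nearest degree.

≈ 51°S

The great circle lies in the plane with unit normal n̂ = (p₁ × p₂)/|p₁ × p₂|.
Here n̂_z ≈ +0.631; the vertex latitude is φ_max = arccos|n̂_z| ≈ 50.8°.
Check via Clairaut: cos φ_max = |cos φ₁| · sin C = cos(26.2°)·sin(135.3°) ≈ 0.631, again giving ≈ 50.8°.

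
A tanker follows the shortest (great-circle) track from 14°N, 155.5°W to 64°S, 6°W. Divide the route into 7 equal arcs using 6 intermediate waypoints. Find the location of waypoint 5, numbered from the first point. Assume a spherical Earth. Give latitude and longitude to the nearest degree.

The haversine formula gives a central angle δ ≈ 2.194 rad (125.7°) between the endpoints.
Interpolate at f = 5/7 with slerp weights a = sin((1−f)δ)/sin δ ≈ 0.723, b = sin(fδ)/sin δ ≈ 1.232.
p = a·p₁ + b·p₂ ≈ (-0.101, -0.347, -0.932); φ = arcsin(p_z) ≈ -68.80°, λ = atan2(p_y, p_x) ≈ -106.23°.

≈ 69°S, 106°W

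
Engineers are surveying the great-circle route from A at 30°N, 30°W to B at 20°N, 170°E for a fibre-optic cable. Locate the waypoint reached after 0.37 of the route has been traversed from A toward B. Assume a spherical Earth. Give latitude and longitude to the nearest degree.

From cos δ = sin φ₁ sin φ₂ + cos φ₁ cos φ₂ cos Δλ, the central angle is δ ≈ 2.206 rad (126.4°).
Interpolate at f = 0.37 with slerp weights a = sin((1−f)δ)/sin δ ≈ 1.222, b = sin(fδ)/sin δ ≈ 0.906.
p = a·p₁ + b·p₂ ≈ (0.079, -0.382, 0.921); φ = arcsin(p_z) ≈ 67.07°, λ = atan2(p_y, p_x) ≈ -78.32°.

≈ 67°N, 78°W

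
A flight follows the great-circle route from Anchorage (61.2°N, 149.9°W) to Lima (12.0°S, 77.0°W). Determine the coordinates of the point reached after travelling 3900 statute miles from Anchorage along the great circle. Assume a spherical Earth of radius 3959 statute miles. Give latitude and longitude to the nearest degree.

≈ (20°N, 94°W)

The haversine formula gives a central angle δ ≈ 1.614 rad (92.5°) between the endpoints. The total great-circle distance is δ·R ≈ 1.614 × 3959 ≈ 6392 mi, so the target fraction is f = 3900/6392 ≈ 0.610.
Interpolate at f ≈ 0.610 with slerp weights a = sin((1−f)δ)/sin δ ≈ 0.589, b = sin(fδ)/sin δ ≈ 0.834.
p = a·p₁ + b·p₂ ≈ (-0.062, -0.937, 0.343); φ = arcsin(p_z) ≈ 20.05°, λ = atan2(p_y, p_x) ≈ -93.79°.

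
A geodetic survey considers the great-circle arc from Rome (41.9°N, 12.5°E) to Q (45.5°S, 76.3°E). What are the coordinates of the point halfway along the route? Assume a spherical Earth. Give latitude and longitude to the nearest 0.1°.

≈ (2.1°S, 43.3°E)

Convert each endpoint to a unit vector on the sphere (x = cos φ cos λ, y = cos φ sin λ, z = sin φ).
The central angle between the endpoints is δ = arccos(p₁·p₂) ≈ 1.819 rad (104.2°).
Interpolate at f = 1/2 with slerp weights a = sin((1−f)δ)/sin δ ≈ 0.814, b = sin(fδ)/sin δ ≈ 0.814.
p = a·p₁ + b·p₂ ≈ (0.727, 0.686, -0.037); φ = arcsin(p_z) ≈ -2.12°, λ = atan2(p_y, p_x) ≈ 43.33°.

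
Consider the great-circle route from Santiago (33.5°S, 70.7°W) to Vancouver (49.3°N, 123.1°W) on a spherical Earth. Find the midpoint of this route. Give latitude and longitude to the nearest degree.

≈ (9°N, 93°W)

From cos δ = sin φ₁ sin φ₂ + cos φ₁ cos φ₂ cos Δλ, the central angle is δ ≈ 1.658 rad (95.0°).
Interpolate at f = 1/2 with slerp weights a = sin((1−f)δ)/sin δ ≈ 0.740, b = sin(fδ)/sin δ ≈ 0.740.
p = a·p₁ + b·p₂ ≈ (-0.060, -0.986, 0.153); φ = arcsin(p_z) ≈ 8.78°, λ = atan2(p_y, p_x) ≈ -93.46°.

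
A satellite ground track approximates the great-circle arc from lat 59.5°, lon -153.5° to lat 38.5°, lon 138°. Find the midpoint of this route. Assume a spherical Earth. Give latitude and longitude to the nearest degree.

Convert each endpoint to a unit vector on the sphere (x = cos φ cos λ, y = cos φ sin λ, z = sin φ).
The central angle between the endpoints is δ = arccos(p₁·p₂) ≈ 0.820 rad (47.0°).
Interpolate at f = 1/2 with slerp weights a = sin((1−f)δ)/sin δ ≈ 0.545, b = sin(fδ)/sin δ ≈ 0.545.
p = a·p₁ + b·p₂ ≈ (-0.565, 0.162, 0.809); φ = arcsin(p_z) ≈ 54.02°, λ = atan2(p_y, p_x) ≈ 163.99°.

≈ lat 54°, lon 164°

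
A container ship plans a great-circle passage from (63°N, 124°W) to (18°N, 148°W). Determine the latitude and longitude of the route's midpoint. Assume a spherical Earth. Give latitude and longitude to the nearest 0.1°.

≈ (41.0°N, 140.3°W)

Convert each endpoint to a unit vector on the sphere (x = cos φ cos λ, y = cos φ sin λ, z = sin φ).
The central angle between the endpoints is δ = arccos(p₁·p₂) ≈ 0.837 rad (48.0°).
Interpolate at f = 1/2 with slerp weights a = sin((1−f)δ)/sin δ ≈ 0.547, b = sin(fδ)/sin δ ≈ 0.547.
p = a·p₁ + b·p₂ ≈ (-0.580, -0.482, 0.657); φ = arcsin(p_z) ≈ 41.05°, λ = atan2(p_y, p_x) ≈ -140.30°.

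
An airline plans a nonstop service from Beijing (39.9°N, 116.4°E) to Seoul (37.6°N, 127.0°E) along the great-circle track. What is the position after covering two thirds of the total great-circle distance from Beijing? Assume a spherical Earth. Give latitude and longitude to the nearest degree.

≈ 38°N, 124°E

The haversine formula gives a central angle δ ≈ 0.150 rad (8.6°) between the endpoints.
Interpolate at f = 2/3 with slerp weights a = sin((1−f)δ)/sin δ ≈ 0.334, b = sin(fδ)/sin δ ≈ 0.668.
p = a·p₁ + b·p₂ ≈ (-0.433, 0.653, 0.622); φ = arcsin(p_z) ≈ 38.47°, λ = atan2(p_y, p_x) ≈ 123.54°.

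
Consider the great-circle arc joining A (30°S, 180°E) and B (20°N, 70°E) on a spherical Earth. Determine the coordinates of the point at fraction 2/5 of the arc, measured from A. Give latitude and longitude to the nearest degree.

≈ (14°S, 132°E)

The haversine formula gives a central angle δ ≈ 2.037 rad (116.7°) between the endpoints.
Interpolate at f = 2/5 with slerp weights a = sin((1−f)δ)/sin δ ≈ 1.052, b = sin(fδ)/sin δ ≈ 0.814.
p = a·p₁ + b·p₂ ≈ (-0.649, 0.719, -0.247); φ = arcsin(p_z) ≈ -14.33°, λ = atan2(p_y, p_x) ≈ 132.08°.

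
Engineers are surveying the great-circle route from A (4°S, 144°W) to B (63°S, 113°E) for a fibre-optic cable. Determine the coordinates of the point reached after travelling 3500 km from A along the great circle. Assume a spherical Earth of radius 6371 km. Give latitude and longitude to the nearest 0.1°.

Convert each endpoint to a unit vector on the sphere (x = cos φ cos λ, y = cos φ sin λ, z = sin φ).
The central angle between the endpoints is δ = arccos(p₁·p₂) ≈ 1.611 rad (92.3°). The total great-circle distance is δ·R ≈ 1.611 × 6371 ≈ 10261 km, so the target fraction is f = 3500/10261 ≈ 0.341.
Interpolate at f ≈ 0.341 with slerp weights a = sin((1−f)δ)/sin δ ≈ 0.874, b = sin(fδ)/sin δ ≈ 0.523.
p = a·p₁ + b·p₂ ≈ (-0.798, -0.294, -0.527); φ = arcsin(p_z) ≈ -31.77°, λ = atan2(p_y, p_x) ≈ -159.78°.

≈ (31.8°S, 159.8°W)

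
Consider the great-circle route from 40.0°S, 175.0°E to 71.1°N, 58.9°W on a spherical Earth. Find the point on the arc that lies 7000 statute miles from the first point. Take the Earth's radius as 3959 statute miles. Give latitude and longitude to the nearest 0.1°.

The haversine formula gives a central angle δ ≈ 2.425 rad (139.0°) between the endpoints. The total great-circle distance is δ·R ≈ 2.425 × 3959 ≈ 9602 mi, so the target fraction is f = 7000/9602 ≈ 0.729.
Interpolate at f ≈ 0.729 with slerp weights a = sin((1−f)δ)/sin δ ≈ 0.931, b = sin(fδ)/sin δ ≈ 1.494.
p = a·p₁ + b·p₂ ≈ (-0.460, -0.352, 0.815); φ = arcsin(p_z) ≈ 54.58°, λ = atan2(p_y, p_x) ≈ -142.58°.

≈ 54.6°N, 142.6°W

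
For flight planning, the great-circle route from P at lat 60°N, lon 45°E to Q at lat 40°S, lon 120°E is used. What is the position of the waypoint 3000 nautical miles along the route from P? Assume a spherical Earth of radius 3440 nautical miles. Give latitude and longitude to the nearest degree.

Write both endpoints as unit vectors p₁, p₂ with components (cos φ cos λ, cos φ sin λ, sin φ).
The central angle between the endpoints is δ = arccos(p₁·p₂) ≈ 2.046 rad (117.2°). The total great-circle distance is δ·R ≈ 2.046 × 3440 ≈ 7038 nmi, so the target fraction is f = 3000/7038 ≈ 0.426.
Interpolate at f ≈ 0.426 with slerp weights a = sin((1−f)δ)/sin δ ≈ 1.037, b = sin(fδ)/sin δ ≈ 0.861.
p = a·p₁ + b·p₂ ≈ (0.037, 0.938, 0.345); φ = arcsin(p_z) ≈ 20.17°, λ = atan2(p_y, p_x) ≈ 87.75°.

≈ lat 20°N, lon 88°E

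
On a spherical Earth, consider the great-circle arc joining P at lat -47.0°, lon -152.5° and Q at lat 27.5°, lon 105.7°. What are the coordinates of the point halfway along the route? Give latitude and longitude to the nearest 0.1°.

≈ lat -15.1°, lon 147.5°

From cos δ = sin φ₁ sin φ₂ + cos φ₁ cos φ₂ cos Δλ, the central angle is δ ≈ 2.050 rad (117.5°).
Interpolate at f = 1/2 with slerp weights a = sin((1−f)δ)/sin δ ≈ 0.964, b = sin(fδ)/sin δ ≈ 0.964.
p = a·p₁ + b·p₂ ≈ (-0.814, 0.519, -0.260); φ = arcsin(p_z) ≈ -15.06°, λ = atan2(p_y, p_x) ≈ 147.47°.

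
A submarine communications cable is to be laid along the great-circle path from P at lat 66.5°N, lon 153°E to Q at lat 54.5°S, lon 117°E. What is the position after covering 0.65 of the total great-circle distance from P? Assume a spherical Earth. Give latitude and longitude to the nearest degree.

≈ lat 12°S, lon 128°E

Convert each endpoint to a unit vector on the sphere (x = cos φ cos λ, y = cos φ sin λ, z = sin φ).
The central angle between the endpoints is δ = arccos(p₁·p₂) ≈ 2.164 rad (124.0°).
Interpolate at f = 0.65 with slerp weights a = sin((1−f)δ)/sin δ ≈ 0.829, b = sin(fδ)/sin δ ≈ 1.190.
p = a·p₁ + b·p₂ ≈ (-0.608, 0.766, -0.209); φ = arcsin(p_z) ≈ -12.05°, λ = atan2(p_y, p_x) ≈ 128.46°.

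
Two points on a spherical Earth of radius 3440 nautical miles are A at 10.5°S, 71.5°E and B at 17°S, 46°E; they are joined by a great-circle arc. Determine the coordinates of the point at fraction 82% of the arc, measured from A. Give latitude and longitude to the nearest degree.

≈ 16°S, 51°E

Write both endpoints as unit vectors p₁, p₂ with components (cos φ cos λ, cos φ sin λ, sin φ).
The central angle between the endpoints is δ = arccos(p₁·p₂) ≈ 0.446 rad (25.6°).
Interpolate at f = 0.82 with slerp weights a = sin((1−f)δ)/sin δ ≈ 0.186, b = sin(fδ)/sin δ ≈ 0.829.
p = a·p₁ + b·p₂ ≈ (0.609, 0.744, -0.276); φ = arcsin(p_z) ≈ -16.04°, λ = atan2(p_y, p_x) ≈ 50.70°.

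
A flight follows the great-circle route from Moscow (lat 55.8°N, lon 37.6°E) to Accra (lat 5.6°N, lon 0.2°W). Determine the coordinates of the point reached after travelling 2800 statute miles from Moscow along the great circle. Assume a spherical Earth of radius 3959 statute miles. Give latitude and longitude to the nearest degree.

From cos δ = sin φ₁ sin φ₂ + cos φ₁ cos φ₂ cos Δλ, the central angle is δ ≈ 1.021 rad (58.5°). The total great-circle distance is δ·R ≈ 1.021 × 3959 ≈ 4041 mi, so the target fraction is f = 2800/4041 ≈ 0.693.
Interpolate at f ≈ 0.693 with slerp weights a = sin((1−f)δ)/sin δ ≈ 0.362, b = sin(fδ)/sin δ ≈ 0.762.
p = a·p₁ + b·p₂ ≈ (0.920, 0.121, 0.374); φ = arcsin(p_z) ≈ 21.94°, λ = atan2(p_y, p_x) ≈ 7.52°.

≈ lat 22°N, lon 8°E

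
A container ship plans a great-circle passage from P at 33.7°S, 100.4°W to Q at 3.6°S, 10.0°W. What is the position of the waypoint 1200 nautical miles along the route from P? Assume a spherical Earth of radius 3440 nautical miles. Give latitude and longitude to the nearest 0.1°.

≈ 32.5°S, 76.5°W

From cos δ = sin φ₁ sin φ₂ + cos φ₁ cos φ₂ cos Δλ, the central angle is δ ≈ 1.542 rad (88.3°). The total great-circle distance is δ·R ≈ 1.542 × 3440 ≈ 5304 nmi, so the target fraction is f = 1200/5304 ≈ 0.226.
Interpolate at f ≈ 0.226 with slerp weights a = sin((1−f)δ)/sin δ ≈ 0.930, b = sin(fδ)/sin δ ≈ 0.342.
p = a·p₁ + b·p₂ ≈ (0.196, -0.820, -0.537); φ = arcsin(p_z) ≈ -32.51°, λ = atan2(p_y, p_x) ≈ -76.53°.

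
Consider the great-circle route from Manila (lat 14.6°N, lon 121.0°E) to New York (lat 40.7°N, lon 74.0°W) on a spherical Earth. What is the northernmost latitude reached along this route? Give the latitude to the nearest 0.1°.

≈ 76.9°N

The great circle lies in the plane with unit normal n̂ = (p₁ × p₂)/|p₁ × p₂|.
Here n̂_z ≈ +0.226; the vertex latitude is φ_max = arccos|n̂_z| ≈ 76.9°.
Check via Clairaut: cos φ_max = |cos φ₁| · sin C = cos(14.6°)·sin(13.5°) ≈ 0.226, again giving ≈ 76.9°.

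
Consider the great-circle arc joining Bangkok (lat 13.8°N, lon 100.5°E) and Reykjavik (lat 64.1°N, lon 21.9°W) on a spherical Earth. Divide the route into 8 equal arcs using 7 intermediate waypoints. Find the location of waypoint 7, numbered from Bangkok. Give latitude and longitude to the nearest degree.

Convert each endpoint to a unit vector on the sphere (x = cos φ cos λ, y = cos φ sin λ, z = sin φ).
The central angle between the endpoints is δ = arccos(p₁·p₂) ≈ 1.584 rad (90.7°).
Interpolate at f = 7/8 with slerp weights a = sin((1−f)δ)/sin δ ≈ 0.197, b = sin(fδ)/sin δ ≈ 0.983.
p = a·p₁ + b·p₂ ≈ (0.364, 0.028, 0.931); φ = arcsin(p_z) ≈ 68.62°, λ = atan2(p_y, p_x) ≈ 4.35°.

≈ lat 69°N, lon 4°E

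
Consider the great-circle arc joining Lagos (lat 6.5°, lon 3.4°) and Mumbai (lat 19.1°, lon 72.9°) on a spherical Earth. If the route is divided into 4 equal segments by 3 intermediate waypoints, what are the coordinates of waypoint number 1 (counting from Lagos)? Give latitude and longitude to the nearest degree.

Convert each endpoint to a unit vector on the sphere (x = cos φ cos λ, y = cos φ sin λ, z = sin φ).
The central angle between the endpoints is δ = arccos(p₁·p₂) ≈ 1.196 rad (68.5°).
Interpolate at f = 1/4 with slerp weights a = sin((1−f)δ)/sin δ ≈ 0.840, b = sin(fδ)/sin δ ≈ 0.317.
p = a·p₁ + b·p₂ ≈ (0.921, 0.335, 0.199); φ = arcsin(p_z) ≈ 11.46°, λ = atan2(p_y, p_x) ≈ 20.01°.

≈ lat 11°, lon 20°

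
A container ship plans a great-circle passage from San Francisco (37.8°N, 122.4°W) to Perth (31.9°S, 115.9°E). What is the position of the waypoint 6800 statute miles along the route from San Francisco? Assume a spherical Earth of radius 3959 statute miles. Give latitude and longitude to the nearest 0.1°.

≈ 14.0°S, 147.8°E

Convert each endpoint to a unit vector on the sphere (x = cos φ cos λ, y = cos φ sin λ, z = sin φ).
The central angle between the endpoints is δ = arccos(p₁·p₂) ≈ 2.314 rad (132.6°). The total great-circle distance is δ·R ≈ 2.314 × 3959 ≈ 9160 mi, so the target fraction is f = 6800/9160 ≈ 0.742.
Interpolate at f ≈ 0.742 with slerp weights a = sin((1−f)δ)/sin δ ≈ 0.762, b = sin(fδ)/sin δ ≈ 1.343.
p = a·p₁ + b·p₂ ≈ (-0.821, 0.517, -0.243); φ = arcsin(p_z) ≈ -14.04°, λ = atan2(p_y, p_x) ≈ 147.78°.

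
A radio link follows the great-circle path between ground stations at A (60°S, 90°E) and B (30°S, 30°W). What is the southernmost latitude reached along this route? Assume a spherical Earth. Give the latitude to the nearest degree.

The great circle lies in the plane with unit normal n̂ = (p₁ × p₂)/|p₁ × p₂|.
Here n̂_z ≈ -0.384; the vertex latitude is φ_max = arccos|n̂_z| ≈ 67.4°.

≈ 67°S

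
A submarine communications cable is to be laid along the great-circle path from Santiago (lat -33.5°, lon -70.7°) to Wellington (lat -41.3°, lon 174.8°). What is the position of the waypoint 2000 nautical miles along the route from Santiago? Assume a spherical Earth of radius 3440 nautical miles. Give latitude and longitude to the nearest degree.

Convert each endpoint to a unit vector on the sphere (x = cos φ cos λ, y = cos φ sin λ, z = sin φ).
The central angle between the endpoints is δ = arccos(p₁·p₂) ≈ 1.466 rad (84.0°). The total great-circle distance is δ·R ≈ 1.466 × 3440 ≈ 5043 nmi, so the target fraction is f = 2000/5043 ≈ 0.397.
Interpolate at f ≈ 0.397 with slerp weights a = sin((1−f)δ)/sin δ ≈ 0.778, b = sin(fδ)/sin δ ≈ 0.552.
p = a·p₁ + b·p₂ ≈ (-0.199, -0.575, -0.794); φ = arcsin(p_z) ≈ -52.55°, λ = atan2(p_y, p_x) ≈ -109.07°.

≈ lat -53°, lon -109°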